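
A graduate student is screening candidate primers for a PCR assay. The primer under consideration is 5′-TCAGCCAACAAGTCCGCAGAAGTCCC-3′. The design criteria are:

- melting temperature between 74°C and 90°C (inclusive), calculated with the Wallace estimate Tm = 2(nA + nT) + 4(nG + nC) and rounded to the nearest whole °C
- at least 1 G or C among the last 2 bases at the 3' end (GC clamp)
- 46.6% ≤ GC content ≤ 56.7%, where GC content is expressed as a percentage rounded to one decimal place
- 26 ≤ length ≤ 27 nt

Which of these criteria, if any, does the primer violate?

Fails: GC content.

Base counts: A=8, T=3, G=5, C=10 (length 26).
Tm: Tm = 2·11 + 4·15 = 82°C ✓
GC clamp: 3' end CC has 2 G/C ✓
GC content: GC 15/26 = 57.7%, outside 46.6–56.7% ✗
length: length 26 ✓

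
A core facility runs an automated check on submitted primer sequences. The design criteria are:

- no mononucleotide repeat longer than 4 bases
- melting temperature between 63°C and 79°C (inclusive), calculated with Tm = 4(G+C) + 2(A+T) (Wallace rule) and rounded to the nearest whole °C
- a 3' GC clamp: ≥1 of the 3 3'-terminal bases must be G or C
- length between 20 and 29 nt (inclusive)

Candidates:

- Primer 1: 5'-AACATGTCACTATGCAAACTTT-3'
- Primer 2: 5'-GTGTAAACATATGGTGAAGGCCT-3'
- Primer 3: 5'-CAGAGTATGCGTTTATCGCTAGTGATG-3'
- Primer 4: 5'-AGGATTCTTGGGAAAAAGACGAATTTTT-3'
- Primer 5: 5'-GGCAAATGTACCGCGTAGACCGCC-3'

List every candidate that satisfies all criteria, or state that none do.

Primer 1 (22 nt, A=8 T=7 G=2 C=5): longest run = 3 ✓; Tm = 2·15 + 4·7 = 58°C, outside 63–79°C ✗; 3' end TTT has 0 G/C, need ≥1 ✗; length 22 ✓ — fails.
Primer 2 (23 nt, A=7 T=6 G=7 C=3): longest run = 3 ✓; Tm = 2·13 + 4·10 = 66°C ✓; 3' end CCT has 2 G/C ✓; length 23 ✓ — passes.
Primer 3 (27 nt, A=6 T=9 G=8 C=4): longest run = 3 ✓; Tm = 2·15 + 4·12 = 78°C ✓; 3' end ATG has 1 G/C ✓; length 27 ✓ — passes.
Primer 4 (28 nt, A=10 T=9 G=7 C=2): longest run = 5, exceeds 4 ✗; Tm = 2·19 + 4·9 = 74°C ✓; 3' end TTT has 0 G/C, need ≥1 ✗; length 28 ✓ — fails.
Primer 5 (24 nt, A=6 T=3 G=7 C=8): longest run = 3 ✓; Tm = 2·9 + 4·15 = 78°C ✓; 3' end GCC has 3 G/C ✓; length 24 ✓ — passes.

Primer 2, Primer 3 and Primer 5.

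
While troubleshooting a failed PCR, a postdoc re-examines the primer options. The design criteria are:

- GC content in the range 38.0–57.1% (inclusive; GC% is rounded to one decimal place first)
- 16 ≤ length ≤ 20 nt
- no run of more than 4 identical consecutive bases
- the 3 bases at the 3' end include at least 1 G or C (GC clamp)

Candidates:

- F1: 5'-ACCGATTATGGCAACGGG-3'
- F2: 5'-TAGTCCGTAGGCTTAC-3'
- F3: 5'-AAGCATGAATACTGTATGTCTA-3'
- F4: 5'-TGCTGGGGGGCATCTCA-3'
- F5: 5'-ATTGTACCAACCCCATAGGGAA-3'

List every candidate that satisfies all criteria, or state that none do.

F1 and F2.

F1 (18 nt, A=5 T=3 G=6 C=4): GC 10/18 = 55.6% ✓; length 18 ✓; longest run = 3 ✓; 3' end GGG has 3 G/C ✓ — passes.
F2 (16 nt, A=3 T=5 G=4 C=4): GC 8/16 = 50.0% ✓; length 16 ✓; longest run = 2 ✓; 3' end TAC has 1 G/C ✓ — passes.
F3 (22 nt, A=8 T=7 G=4 C=3): GC 7/22 = 31.8%, outside 38.0–57.1% ✗; length 22, outside 16–20 ✗; longest run = 2 ✓; 3' end CTA has 1 G/C ✓ — fails.
F4 (17 nt, A=2 T=4 G=7 C=4): GC 11/17 = 64.7%, outside 38.0–57.1% ✗; length 17 ✓; longest run = 6, exceeds 4 ✗; 3' end TCA has 1 G/C ✓ — fails.
F5 (22 nt, A=8 T=4 G=4 C=6): GC 10/22 = 45.5% ✓; length 22, outside 16–20 ✗; longest run = 4 ✓; 3' end GAA has 1 G/C ✓ — fails.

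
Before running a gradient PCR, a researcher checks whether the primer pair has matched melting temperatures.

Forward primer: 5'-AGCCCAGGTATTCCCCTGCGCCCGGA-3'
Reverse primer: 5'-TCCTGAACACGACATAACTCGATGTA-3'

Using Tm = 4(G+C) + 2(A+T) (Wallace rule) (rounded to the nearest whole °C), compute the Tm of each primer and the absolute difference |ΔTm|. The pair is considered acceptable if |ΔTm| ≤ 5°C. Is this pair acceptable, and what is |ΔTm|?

|ΔTm| = 14°C; the pair is not acceptable.

Forward: A=4 T=4 G=7 C=11 → Tm = 2·8 + 4·18 = 88°C.
Reverse: A=9 T=6 G=4 C=7 → Tm = 2·15 + 4·11 = 74°C.
|ΔTm| = |88 − 74| = 14°C, > 5°C.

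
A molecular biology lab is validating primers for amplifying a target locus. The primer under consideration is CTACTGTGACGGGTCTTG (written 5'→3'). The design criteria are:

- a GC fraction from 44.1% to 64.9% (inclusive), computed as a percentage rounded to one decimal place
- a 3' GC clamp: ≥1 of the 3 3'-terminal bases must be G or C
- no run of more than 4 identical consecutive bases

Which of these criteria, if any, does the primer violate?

Meets all criteria.

Base counts: A=2, T=6, G=6, C=4 (length 18).
GC content: GC 10/18 = 55.6% ✓
GC clamp: 3' end TTG has 1 G/C ✓
homopolymer run: longest run = 3 ✓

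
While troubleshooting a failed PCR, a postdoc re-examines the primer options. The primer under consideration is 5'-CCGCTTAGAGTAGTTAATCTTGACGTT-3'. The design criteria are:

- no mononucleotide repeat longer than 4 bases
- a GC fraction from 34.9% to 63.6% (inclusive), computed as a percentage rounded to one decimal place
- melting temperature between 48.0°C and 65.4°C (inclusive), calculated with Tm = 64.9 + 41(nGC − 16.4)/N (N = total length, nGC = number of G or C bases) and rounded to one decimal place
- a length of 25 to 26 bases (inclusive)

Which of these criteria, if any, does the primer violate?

Fails: length.

Base counts: A=6, T=10, G=6, C=5 (length 27).
homopolymer run: longest run = 2 ✓
GC content: GC 11/27 = 40.7% ✓
Tm: Tm = 64.9 + 41·(11 − 16.4)/27 = 56.7°C ✓
length: length 27, outside 25–26 ✗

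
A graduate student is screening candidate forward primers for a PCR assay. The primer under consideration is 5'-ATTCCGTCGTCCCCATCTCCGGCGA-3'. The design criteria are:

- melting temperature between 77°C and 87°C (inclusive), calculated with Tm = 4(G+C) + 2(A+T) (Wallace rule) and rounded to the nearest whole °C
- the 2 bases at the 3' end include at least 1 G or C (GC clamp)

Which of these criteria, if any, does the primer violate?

Meets all criteria.

Base counts: A=3, T=6, G=5, C=11 (length 25).
Tm: Tm = 2·9 + 4·16 = 82°C ✓
GC clamp: 3' end GA has 1 G/C ✓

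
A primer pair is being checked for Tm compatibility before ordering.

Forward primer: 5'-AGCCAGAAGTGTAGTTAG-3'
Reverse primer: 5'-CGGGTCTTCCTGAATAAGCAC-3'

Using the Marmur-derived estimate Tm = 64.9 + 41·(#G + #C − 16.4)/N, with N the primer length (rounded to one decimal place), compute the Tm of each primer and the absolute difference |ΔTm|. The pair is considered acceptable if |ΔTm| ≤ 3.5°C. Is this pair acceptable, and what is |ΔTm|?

|ΔTm| = 8.6°C; the pair is not acceptable.

Forward: G+C = 8, N = 18 → Tm = 64.9 + 41·(8 − 16.4)/18 = 45.8°C.
Reverse: G+C = 11, N = 21 → Tm = 64.9 + 41·(11 − 16.4)/21 = 54.4°C.
|ΔTm| = |45.8 − 54.4| = 8.6°C, > 3.5°C.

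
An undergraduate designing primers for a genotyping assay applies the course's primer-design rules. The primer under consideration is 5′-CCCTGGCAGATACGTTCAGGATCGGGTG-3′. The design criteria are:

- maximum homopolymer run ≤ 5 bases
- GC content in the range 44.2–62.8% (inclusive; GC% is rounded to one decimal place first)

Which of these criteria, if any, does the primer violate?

Meets all criteria.

Base counts: A=5, T=6, G=10, C=7 (length 28).
homopolymer run: longest run = 3 ✓
GC content: GC 17/28 = 60.7% ✓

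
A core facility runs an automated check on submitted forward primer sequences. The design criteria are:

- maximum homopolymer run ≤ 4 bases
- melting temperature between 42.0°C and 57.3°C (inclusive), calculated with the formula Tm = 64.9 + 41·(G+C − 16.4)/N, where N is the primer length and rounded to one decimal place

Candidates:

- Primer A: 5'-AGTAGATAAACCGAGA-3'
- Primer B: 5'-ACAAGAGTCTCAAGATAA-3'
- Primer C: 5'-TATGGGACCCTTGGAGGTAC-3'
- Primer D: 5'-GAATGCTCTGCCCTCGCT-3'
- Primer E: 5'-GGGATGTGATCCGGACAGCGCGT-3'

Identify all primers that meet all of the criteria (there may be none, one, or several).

Primer A (16 nt, A=8 T=2 G=4 C=2): longest run = 3 ✓; Tm = 64.9 + 41·(6 − 16.4)/16 = 38.3°C, outside 42.0–57.3°C ✗ — fails.
Primer B (18 nt, A=9 T=3 G=3 C=3): longest run = 2 ✓; Tm = 64.9 + 41·(6 − 16.4)/18 = 41.2°C, outside 42.0–57.3°C ✗ — fails.
Primer C (20 nt, A=4 T=5 G=7 C=4): longest run = 3 ✓; Tm = 64.9 + 41·(11 − 16.4)/20 = 53.8°C ✓ — passes.
Primer D (18 nt, A=2 T=5 G=4 C=7): longest run = 3 ✓; Tm = 64.9 + 41·(11 − 16.4)/18 = 52.6°C ✓ — passes.
Primer E (23 nt, A=4 T=4 G=10 C=5): longest run = 3 ✓; Tm = 64.9 + 41·(15 − 16.4)/23 = 62.4°C, outside 42.0–57.3°C ✗ — fails.

Primer C and Primer D.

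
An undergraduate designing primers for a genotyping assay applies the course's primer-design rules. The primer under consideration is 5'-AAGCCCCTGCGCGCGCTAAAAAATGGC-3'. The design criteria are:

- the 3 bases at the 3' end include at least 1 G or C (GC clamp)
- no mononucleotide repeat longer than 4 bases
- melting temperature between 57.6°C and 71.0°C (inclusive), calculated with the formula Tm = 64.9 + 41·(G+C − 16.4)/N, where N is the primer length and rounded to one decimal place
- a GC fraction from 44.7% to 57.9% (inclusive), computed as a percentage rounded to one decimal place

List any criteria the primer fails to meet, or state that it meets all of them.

Fails: homopolymer run, GC content.

Base counts: A=8, T=3, G=7, C=9 (length 27).
GC clamp: 3' end GGC has 3 G/C ✓
homopolymer run: longest run = 6, exceeds 4 ✗
Tm: Tm = 64.9 + 41·(16 − 16.4)/27 = 64.3°C ✓
GC content: GC 16/27 = 59.3%, outside 44.7–57.9% ✗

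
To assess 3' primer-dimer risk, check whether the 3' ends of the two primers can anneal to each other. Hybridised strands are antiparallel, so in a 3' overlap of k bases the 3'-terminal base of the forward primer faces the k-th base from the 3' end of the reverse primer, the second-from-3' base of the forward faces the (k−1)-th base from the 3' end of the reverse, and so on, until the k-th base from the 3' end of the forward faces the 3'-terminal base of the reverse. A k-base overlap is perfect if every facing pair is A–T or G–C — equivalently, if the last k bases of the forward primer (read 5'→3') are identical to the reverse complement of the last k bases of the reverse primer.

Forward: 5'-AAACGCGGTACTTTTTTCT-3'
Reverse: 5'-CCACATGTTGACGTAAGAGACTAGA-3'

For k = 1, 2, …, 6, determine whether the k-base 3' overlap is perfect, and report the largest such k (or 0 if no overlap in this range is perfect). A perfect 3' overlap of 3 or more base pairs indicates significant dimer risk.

Longest perfect overlap: 3 complementary base pairs; significant dimer risk (threshold 3).

Last 6 bases (5'→3') — forward …TTTTCT, reverse …ACTAGA.
Reverse complement of the reverse primer's last 6 bases: TCTAGT; its first k bases are the reverse complement of the reverse primer's last k bases, so a perfect k-base overlap needs the forward primer's last k bases to equal them.
Comparing (forward last k vs required): k=1: T vs T ✓; k=2: CT vs TC ✗; k=3: TCT vs TCT ✓; k=4: TTCT vs TCTA ✗; k=5: TTTCT vs TCTAG ✗; k=6: TTTTCT vs TCTAGT ✗.
Perfect overlaps at k = 1, 3; the largest is 3.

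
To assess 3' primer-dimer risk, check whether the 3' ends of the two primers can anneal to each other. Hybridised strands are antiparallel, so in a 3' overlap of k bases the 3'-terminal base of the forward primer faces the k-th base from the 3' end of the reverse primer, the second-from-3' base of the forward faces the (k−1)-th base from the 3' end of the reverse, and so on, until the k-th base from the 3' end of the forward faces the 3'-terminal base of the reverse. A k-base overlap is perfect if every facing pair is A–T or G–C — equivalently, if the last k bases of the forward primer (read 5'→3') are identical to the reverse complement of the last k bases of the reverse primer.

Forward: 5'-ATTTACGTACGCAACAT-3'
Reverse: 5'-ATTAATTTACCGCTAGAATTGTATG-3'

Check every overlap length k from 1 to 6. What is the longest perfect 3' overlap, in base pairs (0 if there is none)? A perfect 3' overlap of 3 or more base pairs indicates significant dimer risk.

Last 6 bases (5'→3') — forward …CAACAT, reverse …TGTATG.
Reverse complement of the reverse primer's last 6 bases: CATACA; its first k bases are the reverse complement of the reverse primer's last k bases, so a perfect k-base overlap needs the forward primer's last k bases to equal them.
Comparing (forward last k vs required): k=1: T vs C ✗; k=2: AT vs CA ✗; k=3: CAT vs CAT ✓; k=4: ACAT vs CATA ✗; k=5: AACAT vs CATAC ✗; k=6: CAACAT vs CATACA ✗.
Only k = 3 is perfect, so the longest perfect 3' overlap is 3.

Longest perfect overlap: 3 complementary base pairs; significant dimer risk (threshold 3).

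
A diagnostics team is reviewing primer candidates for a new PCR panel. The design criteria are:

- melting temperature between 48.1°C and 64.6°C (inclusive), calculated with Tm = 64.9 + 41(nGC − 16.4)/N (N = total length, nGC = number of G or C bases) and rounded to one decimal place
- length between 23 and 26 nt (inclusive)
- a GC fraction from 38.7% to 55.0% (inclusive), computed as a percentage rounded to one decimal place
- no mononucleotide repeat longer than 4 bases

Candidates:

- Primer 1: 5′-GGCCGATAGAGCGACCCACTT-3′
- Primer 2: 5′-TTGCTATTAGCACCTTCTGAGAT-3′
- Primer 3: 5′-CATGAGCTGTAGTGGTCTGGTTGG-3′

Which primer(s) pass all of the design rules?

Primer 1 (21 nt, A=5 T=3 G=6 C=7): Tm = 64.9 + 41·(13 − 16.4)/21 = 58.3°C ✓; length 21, outside 23–26 ✗; GC 13/21 = 61.9%, outside 38.7–55.0% ✗; longest run = 3 ✓ — fails.
Primer 2 (23 nt, A=5 T=9 G=4 C=5): Tm = 64.9 + 41·(9 − 16.4)/23 = 51.7°C ✓; length 23 ✓; GC 9/23 = 39.1% ✓; longest run = 2 ✓ — passes.
Primer 3 (24 nt, A=3 T=8 G=10 C=3): Tm = 64.9 + 41·(13 − 16.4)/24 = 59.1°C ✓; length 24 ✓; GC 13/24 = 54.2% ✓; longest run = 2 ✓ — passes.

Primer 2 and Primer 3.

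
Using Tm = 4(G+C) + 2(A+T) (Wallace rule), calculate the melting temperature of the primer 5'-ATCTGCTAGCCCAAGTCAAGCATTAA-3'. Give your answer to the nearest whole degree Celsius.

74°C

Base counts: A=9, T=6, G=4, C=7 (length 26).
Tm = 2·(9+6) + 4·(4+7) = 2·15 + 4·11 = 30 + 44 = 74°C.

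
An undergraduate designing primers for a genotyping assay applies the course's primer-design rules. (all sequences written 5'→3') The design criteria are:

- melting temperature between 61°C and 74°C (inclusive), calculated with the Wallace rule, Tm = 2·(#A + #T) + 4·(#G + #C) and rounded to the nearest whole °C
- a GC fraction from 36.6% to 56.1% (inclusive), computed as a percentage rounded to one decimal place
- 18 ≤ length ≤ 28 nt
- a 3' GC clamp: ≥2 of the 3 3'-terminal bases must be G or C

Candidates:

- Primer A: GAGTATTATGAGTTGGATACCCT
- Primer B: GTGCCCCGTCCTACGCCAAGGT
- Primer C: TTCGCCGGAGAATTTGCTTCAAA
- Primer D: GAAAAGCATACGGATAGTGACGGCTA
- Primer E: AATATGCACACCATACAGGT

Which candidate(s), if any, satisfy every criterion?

Primer A (23 nt, A=6 T=8 G=6 C=3): Tm = 2·14 + 4·9 = 64°C ✓; GC 9/23 = 39.1% ✓; length 23 ✓; 3' end CCT has 2 G/C ✓ — passes.
Primer B (22 nt, A=3 T=4 G=6 C=9): Tm = 2·7 + 4·15 = 74°C ✓; GC 15/22 = 68.2%, outside 36.6–56.1% ✗; length 22 ✓; 3' end GGT has 2 G/C ✓ — fails.
Primer C (23 nt, A=6 T=7 G=5 C=5): Tm = 2·13 + 4·10 = 66°C ✓; GC 10/23 = 43.5% ✓; length 23 ✓; 3' end AAA has 0 G/C, need ≥2 ✗ — fails.
Primer D (26 nt, A=10 T=4 G=8 C=4): Tm = 2·14 + 4·12 = 76°C, outside 61–74°C ✗; GC 12/26 = 46.2% ✓; length 26 ✓; 3' end CTA has 1 G/C, need ≥2 ✗ — fails.
Primer E (20 nt, A=8 T=4 G=3 C=5): Tm = 2·12 + 4·8 = 56°C, outside 61–74°C ✗; GC 8/20 = 40.0% ✓; length 20 ✓; 3' end GGT has 2 G/C ✓ — fails.

Primer A only.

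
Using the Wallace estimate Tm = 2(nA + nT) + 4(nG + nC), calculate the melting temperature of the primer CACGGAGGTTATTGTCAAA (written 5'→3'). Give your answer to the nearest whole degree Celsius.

Base counts: A=6, T=5, G=5, C=3 (length 19).
Tm = 2·(6+5) + 4·(5+3) = 2·11 + 4·8 = 22 + 32 = 54°C.

54°C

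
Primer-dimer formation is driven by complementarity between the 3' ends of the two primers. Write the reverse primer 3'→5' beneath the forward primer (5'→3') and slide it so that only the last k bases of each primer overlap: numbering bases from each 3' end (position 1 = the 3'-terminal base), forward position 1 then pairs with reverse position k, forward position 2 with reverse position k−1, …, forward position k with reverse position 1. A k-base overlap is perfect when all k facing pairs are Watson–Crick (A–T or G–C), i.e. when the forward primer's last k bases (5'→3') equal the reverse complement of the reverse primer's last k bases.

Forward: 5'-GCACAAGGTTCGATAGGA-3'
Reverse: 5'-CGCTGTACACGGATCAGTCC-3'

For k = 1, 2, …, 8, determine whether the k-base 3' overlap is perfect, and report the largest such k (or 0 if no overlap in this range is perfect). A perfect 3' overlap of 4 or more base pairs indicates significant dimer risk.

Last 8 bases (5'→3') — forward …CGATAGGA, reverse …ATCAGTCC.
Reverse complement of the reverse primer's last 8 bases: GGACTGAT; its first k bases are the reverse complement of the reverse primer's last k bases, so a perfect k-base overlap needs the forward primer's last k bases to equal them.
Comparing (forward last k vs required): k=1: A vs G ✗; k=2: GA vs GG ✗; k=3: GGA vs GGA ✓; k=4: AGGA vs GGAC ✗; k=5: TAGGA vs GGACT ✗; k=6: ATAGGA vs GGACTG ✗; k=7: GATAGGA vs GGACTGA ✗; k=8: CGATAGGA vs GGACTGAT ✗.
Only k = 3 is perfect, so the longest perfect 3' overlap is 3.

Longest perfect overlap: 3 complementary base pairs; below the dimer-risk threshold (threshold 4).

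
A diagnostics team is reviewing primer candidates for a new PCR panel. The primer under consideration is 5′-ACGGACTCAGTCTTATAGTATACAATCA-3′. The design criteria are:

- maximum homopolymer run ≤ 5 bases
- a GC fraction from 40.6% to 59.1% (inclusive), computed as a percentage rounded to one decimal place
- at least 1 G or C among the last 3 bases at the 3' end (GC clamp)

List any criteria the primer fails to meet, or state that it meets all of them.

Base counts: A=10, T=8, G=4, C=6 (length 28).
homopolymer run: longest run = 2 ✓
GC content: GC 10/28 = 35.7%, outside 40.6–59.1% ✗
GC clamp: 3' end TCA has 1 G/C ✓

Fails: GC content.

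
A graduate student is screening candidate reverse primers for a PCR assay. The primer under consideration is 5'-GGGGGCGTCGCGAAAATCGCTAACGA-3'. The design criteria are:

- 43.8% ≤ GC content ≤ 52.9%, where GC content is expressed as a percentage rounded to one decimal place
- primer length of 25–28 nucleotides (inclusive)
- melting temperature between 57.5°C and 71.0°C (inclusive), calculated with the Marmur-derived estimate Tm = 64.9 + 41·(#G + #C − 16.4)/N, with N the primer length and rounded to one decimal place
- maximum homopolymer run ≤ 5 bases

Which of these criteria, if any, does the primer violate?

Base counts: A=7, T=3, G=10, C=6 (length 26).
GC content: GC 16/26 = 61.5%, outside 43.8–52.9% ✗
length: length 26 ✓
Tm: Tm = 64.9 + 41·(16 − 16.4)/26 = 64.3°C ✓
homopolymer run: longest run = 5 ✓

Fails: GC content.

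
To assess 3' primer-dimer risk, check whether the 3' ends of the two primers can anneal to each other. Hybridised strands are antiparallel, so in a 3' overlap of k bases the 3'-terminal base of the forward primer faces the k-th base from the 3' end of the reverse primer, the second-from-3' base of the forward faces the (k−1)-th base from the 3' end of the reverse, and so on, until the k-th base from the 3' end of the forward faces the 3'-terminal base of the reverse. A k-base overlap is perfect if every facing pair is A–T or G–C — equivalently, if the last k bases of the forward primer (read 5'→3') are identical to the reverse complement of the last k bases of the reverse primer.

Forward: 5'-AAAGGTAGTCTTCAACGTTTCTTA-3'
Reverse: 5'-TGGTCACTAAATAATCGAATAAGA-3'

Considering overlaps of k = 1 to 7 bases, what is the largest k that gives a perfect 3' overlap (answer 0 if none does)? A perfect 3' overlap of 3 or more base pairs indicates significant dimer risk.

Longest perfect overlap: 5 complementary base pairs; significant dimer risk (threshold 3).

Last 7 bases (5'→3') — forward …TTTCTTA, reverse …AATAAGA.
Reverse complement of the reverse primer's last 7 bases: TCTTATT; its first k bases are the reverse complement of the reverse primer's last k bases, so a perfect k-base overlap needs the forward primer's last k bases to equal them.
Comparing (forward last k vs required): k=1: A vs T ✗; k=2: TA vs TC ✗; k=3: TTA vs TCT ✗; k=4: CTTA vs TCTT ✗; k=5: TCTTA vs TCTTA ✓; k=6: TTCTTA vs TCTTAT ✗; k=7: TTTCTTA vs TCTTATT ✗.
Only k = 5 is perfect, so the longest perfect 3' overlap is 5.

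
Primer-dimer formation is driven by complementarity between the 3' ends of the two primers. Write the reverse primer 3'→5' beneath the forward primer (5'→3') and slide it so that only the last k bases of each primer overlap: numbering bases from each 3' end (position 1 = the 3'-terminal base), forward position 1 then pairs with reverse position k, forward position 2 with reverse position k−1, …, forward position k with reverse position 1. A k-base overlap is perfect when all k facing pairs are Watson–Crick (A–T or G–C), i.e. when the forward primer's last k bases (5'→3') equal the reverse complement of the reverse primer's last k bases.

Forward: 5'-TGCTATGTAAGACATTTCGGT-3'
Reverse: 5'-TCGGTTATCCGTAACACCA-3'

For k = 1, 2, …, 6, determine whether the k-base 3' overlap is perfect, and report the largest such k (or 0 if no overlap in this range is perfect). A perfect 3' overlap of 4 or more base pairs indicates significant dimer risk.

Longest perfect overlap: 1 complementary base pair; below the dimer-risk threshold (threshold 4).

Last 6 bases (5'→3') — forward …TTCGGT, reverse …ACACCA.
Reverse complement of the reverse primer's last 6 bases: TGGTGT; its first k bases are the reverse complement of the reverse primer's last k bases, so a perfect k-base overlap needs the forward primer's last k bases to equal them.
Comparing (forward last k vs required): k=1: T vs T ✓; k=2: GT vs TG ✗; k=3: GGT vs TGG ✗; k=4: CGGT vs TGGT ✗; k=5: TCGGT vs TGGTG ✗; k=6: TTCGGT vs TGGTGT ✗.
Only k = 1 is perfect, so the longest perfect 3' overlap is 1.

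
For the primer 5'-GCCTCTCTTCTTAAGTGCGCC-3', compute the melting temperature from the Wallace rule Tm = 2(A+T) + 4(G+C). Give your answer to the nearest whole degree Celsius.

Base counts: A=2, T=7, G=4, C=8 (length 21).
Tm = 2·(2+7) + 4·(4+8) = 2·9 + 4·12 = 18 + 48 = 66°C.

66°C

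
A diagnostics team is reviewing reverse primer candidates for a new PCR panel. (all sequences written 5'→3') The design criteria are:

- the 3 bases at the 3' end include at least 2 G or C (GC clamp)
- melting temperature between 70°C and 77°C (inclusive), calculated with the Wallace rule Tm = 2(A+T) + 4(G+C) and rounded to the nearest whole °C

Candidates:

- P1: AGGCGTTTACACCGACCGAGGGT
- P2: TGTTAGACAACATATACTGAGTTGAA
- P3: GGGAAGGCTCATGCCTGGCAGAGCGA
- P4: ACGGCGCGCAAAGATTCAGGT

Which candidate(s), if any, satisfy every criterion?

P1 only.

P1 (23 nt, A=5 T=4 G=8 C=6): 3' end GGT has 2 G/C ✓; Tm = 2·9 + 4·14 = 74°C ✓ — passes.
P2 (26 nt, A=10 T=8 G=5 C=3): 3' end GAA has 1 G/C, need ≥2 ✗; Tm = 2·18 + 4·8 = 68°C, outside 70–77°C ✗ — fails.
P3 (26 nt, A=6 T=3 G=11 C=6): 3' end CGA has 2 G/C ✓; Tm = 2·9 + 4·17 = 86°C, outside 70–77°C ✗ — fails.
P4 (21 nt, A=6 T=3 G=7 C=5): 3' end GGT has 2 G/C ✓; Tm = 2·9 + 4·12 = 66°C, outside 70–77°C ✗ — fails.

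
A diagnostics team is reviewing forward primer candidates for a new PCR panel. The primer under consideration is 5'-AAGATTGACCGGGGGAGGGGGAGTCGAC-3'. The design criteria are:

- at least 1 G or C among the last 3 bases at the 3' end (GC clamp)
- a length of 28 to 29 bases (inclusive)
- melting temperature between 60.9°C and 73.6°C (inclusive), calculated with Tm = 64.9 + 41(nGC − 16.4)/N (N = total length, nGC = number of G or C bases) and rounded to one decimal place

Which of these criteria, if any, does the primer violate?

Base counts: A=7, T=3, G=14, C=4 (length 28).
GC clamp: 3' end GAC has 2 G/C ✓
length: length 28 ✓
Tm: Tm = 64.9 + 41·(18 − 16.4)/28 = 67.2°C ✓

Meets all criteria.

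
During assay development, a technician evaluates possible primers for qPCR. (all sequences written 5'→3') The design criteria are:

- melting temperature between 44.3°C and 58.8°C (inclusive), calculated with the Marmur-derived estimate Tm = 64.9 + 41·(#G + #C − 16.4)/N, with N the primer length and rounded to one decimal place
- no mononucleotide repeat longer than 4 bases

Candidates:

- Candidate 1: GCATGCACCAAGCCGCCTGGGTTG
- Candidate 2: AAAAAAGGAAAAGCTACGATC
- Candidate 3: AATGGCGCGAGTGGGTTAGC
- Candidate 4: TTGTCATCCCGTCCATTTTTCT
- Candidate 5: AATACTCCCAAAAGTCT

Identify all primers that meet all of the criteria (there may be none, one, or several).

Candidate 3 only.

Candidate 1 (24 nt, A=4 T=4 G=8 C=8): Tm = 64.9 + 41·(16 − 16.4)/24 = 64.2°C, outside 44.3–58.8°C ✗; longest run = 3 ✓ — fails.
Candidate 2 (21 nt, A=12 T=2 G=4 C=3): Tm = 64.9 + 41·(7 − 16.4)/21 = 46.5°C ✓; longest run = 6, exceeds 4 ✗ — fails.
Candidate 3 (20 nt, A=4 T=4 G=9 C=3): Tm = 64.9 + 41·(12 − 16.4)/20 = 55.9°C ✓; longest run = 3 ✓ — passes.
Candidate 4 (22 nt, A=2 T=11 G=2 C=7): Tm = 64.9 + 41·(9 − 16.4)/22 = 51.1°C ✓; longest run = 5, exceeds 4 ✗ — fails.
Candidate 5 (17 nt, A=7 T=4 G=1 C=5): Tm = 64.9 + 41·(6 − 16.4)/17 = 39.8°C, outside 44.3–58.8°C ✗; longest run = 4 ✓ — fails.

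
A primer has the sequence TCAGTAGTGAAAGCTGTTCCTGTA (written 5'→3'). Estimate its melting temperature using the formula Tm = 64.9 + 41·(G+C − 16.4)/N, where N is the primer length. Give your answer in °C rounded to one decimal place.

Base counts: A=6, T=8, G=6, C=4; G+C = 10, N = 24.
Tm = 64.9 + 41·(10 − 16.4)/24 = 64.9 + -262.40/24 = 54.0°C.

54.0°C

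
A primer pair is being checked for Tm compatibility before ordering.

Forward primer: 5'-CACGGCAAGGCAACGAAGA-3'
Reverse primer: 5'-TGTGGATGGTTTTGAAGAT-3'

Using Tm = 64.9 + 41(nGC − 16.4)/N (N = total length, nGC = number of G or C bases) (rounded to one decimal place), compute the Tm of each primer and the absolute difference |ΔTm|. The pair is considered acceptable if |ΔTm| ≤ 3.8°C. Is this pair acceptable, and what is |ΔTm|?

Forward: G+C = 11, N = 19 → Tm = 64.9 + 41·(11 − 16.4)/19 = 53.2°C.
Reverse: G+C = 7, N = 19 → Tm = 64.9 + 41·(7 − 16.4)/19 = 44.6°C.
|ΔTm| = |53.2 − 44.6| = 8.6°C, > 3.8°C.

|ΔTm| = 8.6°C; the pair is not acceptable.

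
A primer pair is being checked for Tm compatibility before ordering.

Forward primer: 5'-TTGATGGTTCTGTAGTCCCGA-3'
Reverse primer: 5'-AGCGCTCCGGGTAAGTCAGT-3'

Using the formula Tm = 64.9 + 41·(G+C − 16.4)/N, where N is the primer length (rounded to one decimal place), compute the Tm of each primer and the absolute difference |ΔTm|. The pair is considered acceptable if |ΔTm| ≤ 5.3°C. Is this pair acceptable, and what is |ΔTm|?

|ΔTm| = 3.5°C; the pair is acceptable.

Forward: G+C = 10, N = 21 → Tm = 64.9 + 41·(10 − 16.4)/21 = 52.4°C.
Reverse: G+C = 12, N = 20 → Tm = 64.9 + 41·(12 − 16.4)/20 = 55.9°C.
|ΔTm| = |52.4 − 55.9| = 3.5°C, ≤ 5.3°C.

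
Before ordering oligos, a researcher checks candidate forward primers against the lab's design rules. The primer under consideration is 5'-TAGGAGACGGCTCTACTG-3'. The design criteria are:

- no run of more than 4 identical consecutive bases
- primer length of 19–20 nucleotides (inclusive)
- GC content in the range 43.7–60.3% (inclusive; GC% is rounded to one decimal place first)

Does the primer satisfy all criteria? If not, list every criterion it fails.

Base counts: A=4, T=4, G=6, C=4 (length 18).
homopolymer run: longest run = 2 ✓
length: length 18, outside 19–20 ✗
GC content: GC 10/18 = 55.6% ✓

Fails: length.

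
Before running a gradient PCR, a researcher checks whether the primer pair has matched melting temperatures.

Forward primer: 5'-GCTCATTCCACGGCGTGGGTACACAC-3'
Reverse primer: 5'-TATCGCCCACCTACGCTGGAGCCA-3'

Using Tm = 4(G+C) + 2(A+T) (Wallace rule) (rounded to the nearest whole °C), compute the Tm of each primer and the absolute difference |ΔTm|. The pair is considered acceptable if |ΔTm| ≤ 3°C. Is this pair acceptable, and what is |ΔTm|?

Forward: A=5 T=5 G=7 C=9 → Tm = 2·10 + 4·16 = 84°C.
Reverse: A=5 T=4 G=5 C=10 → Tm = 2·9 + 4·15 = 78°C.
|ΔTm| = |84 − 78| = 6°C, > 3°C.

|ΔTm| = 6°C; the pair is not acceptable.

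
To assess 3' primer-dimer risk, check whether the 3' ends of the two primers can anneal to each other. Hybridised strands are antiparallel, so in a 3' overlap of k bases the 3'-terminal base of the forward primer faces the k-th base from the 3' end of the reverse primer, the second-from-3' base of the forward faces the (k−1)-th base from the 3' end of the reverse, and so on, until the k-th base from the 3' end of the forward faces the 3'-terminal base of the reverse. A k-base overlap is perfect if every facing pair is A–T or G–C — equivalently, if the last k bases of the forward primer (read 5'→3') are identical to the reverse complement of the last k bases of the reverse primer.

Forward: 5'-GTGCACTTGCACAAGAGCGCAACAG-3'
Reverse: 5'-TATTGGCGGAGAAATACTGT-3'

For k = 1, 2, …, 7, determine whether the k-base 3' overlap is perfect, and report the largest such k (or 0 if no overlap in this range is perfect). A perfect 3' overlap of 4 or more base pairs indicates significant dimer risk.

Longest perfect overlap: 4 complementary base pairs; significant dimer risk (threshold 4).

Last 7 bases (5'→3') — forward …GCAACAG, reverse …ATACTGT.
Reverse complement of the reverse primer's last 7 bases: ACAGTAT; its first k bases are the reverse complement of the reverse primer's last k bases, so a perfect k-base overlap needs the forward primer's last k bases to equal them.
Comparing (forward last k vs required): k=1: G vs A ✗; k=2: AG vs AC ✗; k=3: CAG vs ACA ✗; k=4: ACAG vs ACAG ✓; k=5: AACAG vs ACAGT ✗; k=6: CAACAG vs ACAGTA ✗; k=7: GCAACAG vs ACAGTAT ✗.
Only k = 4 is perfect, so the longest perfect 3' overlap is 4.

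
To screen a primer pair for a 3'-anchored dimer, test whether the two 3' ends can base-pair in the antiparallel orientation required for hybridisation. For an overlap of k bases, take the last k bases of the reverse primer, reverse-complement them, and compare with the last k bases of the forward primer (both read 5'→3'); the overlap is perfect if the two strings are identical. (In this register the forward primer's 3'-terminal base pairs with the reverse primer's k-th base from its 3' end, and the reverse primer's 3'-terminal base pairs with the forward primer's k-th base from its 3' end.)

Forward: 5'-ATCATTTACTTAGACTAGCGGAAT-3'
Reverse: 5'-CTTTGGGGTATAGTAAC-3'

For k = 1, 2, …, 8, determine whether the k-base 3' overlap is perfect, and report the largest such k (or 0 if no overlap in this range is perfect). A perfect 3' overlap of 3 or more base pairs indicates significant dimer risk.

Longest perfect overlap: 0 complementary base pairs; below the dimer-risk threshold (threshold 3).

Last 8 bases (5'→3') — forward …AGCGGAAT, reverse …ATAGTAAC.
Reverse complement of the reverse primer's last 8 bases: GTTACTAT; its first k bases are the reverse complement of the reverse primer's last k bases, so a perfect k-base overlap needs the forward primer's last k bases to equal them.
Comparing (forward last k vs required): k=1: T vs G ✗; k=2: AT vs GT ✗; k=3: AAT vs GTT ✗; k=4: GAAT vs GTTA ✗; k=5: GGAAT vs GTTAC ✗; k=6: CGGAAT vs GTTACT ✗; k=7: GCGGAAT vs GTTACTA ✗; k=8: AGCGGAAT vs GTTACTAT ✗.
No overlap length from 1 to 8 is perfect, so the longest perfect 3' overlap is 0.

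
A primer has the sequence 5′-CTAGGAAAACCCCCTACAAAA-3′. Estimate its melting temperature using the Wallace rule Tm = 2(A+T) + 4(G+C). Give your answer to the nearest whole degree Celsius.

60°C

Base counts: A=10, T=2, G=2, C=7 (length 21).
Tm = 2·(10+2) + 4·(2+7) = 2·12 + 4·9 = 24 + 36 = 60°C.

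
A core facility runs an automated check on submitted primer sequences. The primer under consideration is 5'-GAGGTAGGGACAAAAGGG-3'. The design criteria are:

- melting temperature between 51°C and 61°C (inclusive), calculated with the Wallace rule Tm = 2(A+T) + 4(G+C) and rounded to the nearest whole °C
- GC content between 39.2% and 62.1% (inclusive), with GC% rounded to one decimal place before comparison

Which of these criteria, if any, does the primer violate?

Meets all criteria.

Base counts: A=7, T=1, G=9, C=1 (length 18).
Tm: Tm = 2·8 + 4·10 = 56°C ✓
GC content: GC 10/18 = 55.6% ✓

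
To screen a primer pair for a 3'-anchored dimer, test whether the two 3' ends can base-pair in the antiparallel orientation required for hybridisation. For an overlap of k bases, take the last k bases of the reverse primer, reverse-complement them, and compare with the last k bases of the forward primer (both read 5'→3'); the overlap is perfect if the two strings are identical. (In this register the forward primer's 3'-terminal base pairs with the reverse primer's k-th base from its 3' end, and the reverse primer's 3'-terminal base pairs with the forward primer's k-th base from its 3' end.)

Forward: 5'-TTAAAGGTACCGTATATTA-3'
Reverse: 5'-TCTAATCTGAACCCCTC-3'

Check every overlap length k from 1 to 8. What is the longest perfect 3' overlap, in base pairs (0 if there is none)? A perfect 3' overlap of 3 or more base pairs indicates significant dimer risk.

Longest perfect overlap: 0 complementary base pairs; below the dimer-risk threshold (threshold 3).

Last 8 bases (5'→3') — forward …GTATATTA, reverse …AACCCCTC.
Reverse complement of the reverse primer's last 8 bases: GAGGGGTT; its first k bases are the reverse complement of the reverse primer's last k bases, so a perfect k-base overlap needs the forward primer's last k bases to equal them.
Comparing (forward last k vs required): k=1: A vs G ✗; k=2: TA vs GA ✗; k=3: TTA vs GAG ✗; k=4: ATTA vs GAGG ✗; k=5: TATTA vs GAGGG ✗; k=6: ATATTA vs GAGGGG ✗; k=7: TATATTA vs GAGGGGT ✗; k=8: GTATATTA vs GAGGGGTT ✗.
No overlap length from 1 to 8 is perfect, so the longest perfect 3' overlap is 0.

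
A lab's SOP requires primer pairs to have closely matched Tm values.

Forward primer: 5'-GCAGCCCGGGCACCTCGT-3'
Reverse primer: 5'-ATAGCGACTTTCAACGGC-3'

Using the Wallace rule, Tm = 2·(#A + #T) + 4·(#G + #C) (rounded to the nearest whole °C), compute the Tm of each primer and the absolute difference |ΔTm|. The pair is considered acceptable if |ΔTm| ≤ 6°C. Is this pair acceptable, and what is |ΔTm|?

Forward: A=2 T=2 G=6 C=8 → Tm = 2·4 + 4·14 = 64°C.
Reverse: A=5 T=4 G=4 C=5 → Tm = 2·9 + 4·9 = 54°C.
|ΔTm| = |64 − 54| = 10°C, > 6°C.

|ΔTm| = 10°C; the pair is not acceptable.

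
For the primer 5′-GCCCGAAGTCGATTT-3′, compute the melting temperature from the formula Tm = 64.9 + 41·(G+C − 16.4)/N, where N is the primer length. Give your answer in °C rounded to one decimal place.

Base counts: A=3, T=4, G=4, C=4; G+C = 8, N = 15.
Tm = 64.9 + 41·(8 − 16.4)/15 = 64.9 + -344.40/15 = 41.9°C.

41.9°C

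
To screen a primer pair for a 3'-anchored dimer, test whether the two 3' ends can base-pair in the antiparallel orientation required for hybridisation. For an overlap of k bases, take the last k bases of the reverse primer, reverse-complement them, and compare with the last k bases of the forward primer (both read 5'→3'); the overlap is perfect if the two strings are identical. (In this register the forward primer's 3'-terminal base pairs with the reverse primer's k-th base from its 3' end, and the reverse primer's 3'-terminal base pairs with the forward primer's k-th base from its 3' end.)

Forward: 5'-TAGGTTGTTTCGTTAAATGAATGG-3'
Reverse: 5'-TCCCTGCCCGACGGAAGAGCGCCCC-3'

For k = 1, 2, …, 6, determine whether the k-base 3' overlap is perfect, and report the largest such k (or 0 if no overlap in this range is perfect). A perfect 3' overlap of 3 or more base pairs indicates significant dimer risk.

Longest perfect overlap: 2 complementary base pairs; below the dimer-risk threshold (threshold 3).

Last 6 bases (5'→3') — forward …GAATGG, reverse …CGCCCC.
Reverse complement of the reverse primer's last 6 bases: GGGGCG; its first k bases are the reverse complement of the reverse primer's last k bases, so a perfect k-base overlap needs the forward primer's last k bases to equal them.
Comparing (forward last k vs required): k=1: G vs G ✓; k=2: GG vs GG ✓; k=3: TGG vs GGG ✗; k=4: ATGG vs GGGG ✗; k=5: AATGG vs GGGGC ✗; k=6: GAATGG vs GGGGCG ✗.
Perfect overlaps at k = 1, 2; the largest is 2.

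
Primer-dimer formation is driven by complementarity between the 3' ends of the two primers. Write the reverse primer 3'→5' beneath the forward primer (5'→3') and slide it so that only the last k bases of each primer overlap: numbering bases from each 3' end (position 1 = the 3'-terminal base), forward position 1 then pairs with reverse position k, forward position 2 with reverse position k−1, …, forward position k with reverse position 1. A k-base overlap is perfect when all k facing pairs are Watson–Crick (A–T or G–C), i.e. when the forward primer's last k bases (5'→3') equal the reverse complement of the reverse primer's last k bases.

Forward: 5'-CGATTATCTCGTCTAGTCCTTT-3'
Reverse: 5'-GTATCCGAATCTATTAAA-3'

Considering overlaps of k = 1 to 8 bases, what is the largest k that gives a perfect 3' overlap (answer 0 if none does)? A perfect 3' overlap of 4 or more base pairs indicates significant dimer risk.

Last 8 bases (5'→3') — forward …AGTCCTTT, reverse …CTATTAAA.
Reverse complement of the reverse primer's last 8 bases: TTTAATAG; its first k bases are the reverse complement of the reverse primer's last k bases, so a perfect k-base overlap needs the forward primer's last k bases to equal them.
Comparing (forward last k vs required): k=1: T vs T ✓; k=2: TT vs TT ✓; k=3: TTT vs TTT ✓; k=4: CTTT vs TTTA ✗; k=5: CCTTT vs TTTAA ✗; k=6: TCCTTT vs TTTAAT ✗; k=7: GTCCTTT vs TTTAATA ✗; k=8: AGTCCTTT vs TTTAATAG ✗.
Perfect overlaps at k = 1, 2, 3; the largest is 3.

Longest perfect overlap: 3 complementary base pairs; below the dimer-risk threshold (threshold 4).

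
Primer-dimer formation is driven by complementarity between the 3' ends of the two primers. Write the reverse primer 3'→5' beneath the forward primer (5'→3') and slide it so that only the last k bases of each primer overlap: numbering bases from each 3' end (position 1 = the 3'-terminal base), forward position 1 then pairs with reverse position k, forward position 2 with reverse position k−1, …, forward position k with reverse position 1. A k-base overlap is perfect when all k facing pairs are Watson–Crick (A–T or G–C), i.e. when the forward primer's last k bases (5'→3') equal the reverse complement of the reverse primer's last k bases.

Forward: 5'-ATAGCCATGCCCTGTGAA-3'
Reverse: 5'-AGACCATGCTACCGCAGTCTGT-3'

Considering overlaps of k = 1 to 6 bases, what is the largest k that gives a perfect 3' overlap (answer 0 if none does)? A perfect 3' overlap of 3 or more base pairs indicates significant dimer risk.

Longest perfect overlap: 1 complementary base pair; below the dimer-risk threshold (threshold 3).

Last 6 bases (5'→3') — forward …TGTGAA, reverse …GTCTGT.
Reverse complement of the reverse primer's last 6 bases: ACAGAC; its first k bases are the reverse complement of the reverse primer's last k bases, so a perfect k-base overlap needs the forward primer's last k bases to equal them.
Comparing (forward last k vs required): k=1: A vs A ✓; k=2: AA vs AC ✗; k=3: GAA vs ACA ✗; k=4: TGAA vs ACAG ✗; k=5: GTGAA vs ACAGA ✗; k=6: TGTGAA vs ACAGAC ✗.
Only k = 1 is perfect, so the longest perfect 3' overlap is 1.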